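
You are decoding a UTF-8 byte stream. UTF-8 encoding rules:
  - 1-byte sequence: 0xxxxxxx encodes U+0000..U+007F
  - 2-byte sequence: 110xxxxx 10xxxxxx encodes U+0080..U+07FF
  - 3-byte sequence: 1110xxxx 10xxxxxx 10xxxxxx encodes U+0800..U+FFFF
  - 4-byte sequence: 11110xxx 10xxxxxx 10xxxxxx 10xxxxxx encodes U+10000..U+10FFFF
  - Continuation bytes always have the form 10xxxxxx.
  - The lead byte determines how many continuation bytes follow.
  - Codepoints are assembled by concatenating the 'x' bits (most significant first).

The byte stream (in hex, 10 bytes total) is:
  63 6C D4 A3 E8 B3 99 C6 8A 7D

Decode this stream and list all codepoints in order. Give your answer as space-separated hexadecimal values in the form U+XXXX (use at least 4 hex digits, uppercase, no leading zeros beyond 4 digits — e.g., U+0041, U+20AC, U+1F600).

Byte[0]=63: 1-byte ASCII. cp=U+0063
Byte[1]=6C: 1-byte ASCII. cp=U+006C
Byte[2]=D4: 2-byte lead, need 1 cont bytes. acc=0x14
Byte[3]=A3: continuation. acc=(acc<<6)|0x23=0x523
Completed: cp=U+0523 (starts at byte 2)
Byte[4]=E8: 3-byte lead, need 2 cont bytes. acc=0x8
Byte[5]=B3: continuation. acc=(acc<<6)|0x33=0x233
Byte[6]=99: continuation. acc=(acc<<6)|0x19=0x8CD9
Completed: cp=U+8CD9 (starts at byte 4)
Byte[7]=C6: 2-byte lead, need 1 cont bytes. acc=0x6
Byte[8]=8A: continuation. acc=(acc<<6)|0x0A=0x18A
Completed: cp=U+018A (starts at byte 7)
Byte[9]=7D: 1-byte ASCII. cp=U+007D

Answer: U+0063 U+006C U+0523 U+8CD9 U+018A U+007D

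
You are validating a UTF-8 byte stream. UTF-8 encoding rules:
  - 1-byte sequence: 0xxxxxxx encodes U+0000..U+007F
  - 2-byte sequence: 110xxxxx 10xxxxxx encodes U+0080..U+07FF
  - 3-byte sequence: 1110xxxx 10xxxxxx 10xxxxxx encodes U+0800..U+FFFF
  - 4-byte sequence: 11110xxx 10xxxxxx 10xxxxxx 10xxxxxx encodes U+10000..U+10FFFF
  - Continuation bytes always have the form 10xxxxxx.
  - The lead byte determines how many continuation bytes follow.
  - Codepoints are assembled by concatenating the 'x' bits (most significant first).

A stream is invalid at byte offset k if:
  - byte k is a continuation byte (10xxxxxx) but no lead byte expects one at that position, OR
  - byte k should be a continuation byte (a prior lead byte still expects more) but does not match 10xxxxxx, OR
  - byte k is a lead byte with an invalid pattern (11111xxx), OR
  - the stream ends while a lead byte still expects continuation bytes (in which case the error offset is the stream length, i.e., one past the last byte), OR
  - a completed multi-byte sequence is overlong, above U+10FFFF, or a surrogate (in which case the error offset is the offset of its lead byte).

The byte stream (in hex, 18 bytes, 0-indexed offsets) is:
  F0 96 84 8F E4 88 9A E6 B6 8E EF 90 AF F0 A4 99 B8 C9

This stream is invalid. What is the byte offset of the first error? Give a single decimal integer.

Byte[0]=F0: 4-byte lead, need 3 cont bytes. acc=0x0
Byte[1]=96: continuation. acc=(acc<<6)|0x16=0x16
Byte[2]=84: continuation. acc=(acc<<6)|0x04=0x584
Byte[3]=8F: continuation. acc=(acc<<6)|0x0F=0x1610F
Completed: cp=U+1610F (starts at byte 0)
Byte[4]=E4: 3-byte lead, need 2 cont bytes. acc=0x4
Byte[5]=88: continuation. acc=(acc<<6)|0x08=0x108
Byte[6]=9A: continuation. acc=(acc<<6)|0x1A=0x421A
Completed: cp=U+421A (starts at byte 4)
Byte[7]=E6: 3-byte lead, need 2 cont bytes. acc=0x6
Byte[8]=B6: continuation. acc=(acc<<6)|0x36=0x1B6
Byte[9]=8E: continuation. acc=(acc<<6)|0x0E=0x6D8E
Completed: cp=U+6D8E (starts at byte 7)
Byte[10]=EF: 3-byte lead, need 2 cont bytes. acc=0xF
Byte[11]=90: continuation. acc=(acc<<6)|0x10=0x3D0
Byte[12]=AF: continuation. acc=(acc<<6)|0x2F=0xF42F
Completed: cp=U+F42F (starts at byte 10)
Byte[13]=F0: 4-byte lead, need 3 cont bytes. acc=0x0
Byte[14]=A4: continuation. acc=(acc<<6)|0x24=0x24
Byte[15]=99: continuation. acc=(acc<<6)|0x19=0x919
Byte[16]=B8: continuation. acc=(acc<<6)|0x38=0x24678
Completed: cp=U+24678 (starts at byte 13)
Byte[17]=C9: 2-byte lead, need 1 cont bytes. acc=0x9
Byte[18]: stream ended, expected continuation. INVALID

Answer: 18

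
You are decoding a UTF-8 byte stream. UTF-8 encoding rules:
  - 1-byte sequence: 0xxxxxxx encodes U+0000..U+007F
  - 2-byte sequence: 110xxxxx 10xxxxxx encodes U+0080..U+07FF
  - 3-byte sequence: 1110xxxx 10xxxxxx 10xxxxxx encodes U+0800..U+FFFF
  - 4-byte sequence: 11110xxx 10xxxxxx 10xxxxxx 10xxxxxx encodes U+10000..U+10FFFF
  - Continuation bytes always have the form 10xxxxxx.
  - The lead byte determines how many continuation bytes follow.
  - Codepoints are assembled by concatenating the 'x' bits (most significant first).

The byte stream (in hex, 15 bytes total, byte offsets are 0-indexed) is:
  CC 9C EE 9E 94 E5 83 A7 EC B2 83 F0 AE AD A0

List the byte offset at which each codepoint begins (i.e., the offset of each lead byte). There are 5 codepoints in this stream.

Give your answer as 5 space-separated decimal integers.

Byte[0]=CC: 2-byte lead, need 1 cont bytes. acc=0xC
Byte[1]=9C: continuation. acc=(acc<<6)|0x1C=0x31C
Completed: cp=U+031C (starts at byte 0)
Byte[2]=EE: 3-byte lead, need 2 cont bytes. acc=0xE
Byte[3]=9E: continuation. acc=(acc<<6)|0x1E=0x39E
Byte[4]=94: continuation. acc=(acc<<6)|0x14=0xE794
Completed: cp=U+E794 (starts at byte 2)
Byte[5]=E5: 3-byte lead, need 2 cont bytes. acc=0x5
Byte[6]=83: continuation. acc=(acc<<6)|0x03=0x143
Byte[7]=A7: continuation. acc=(acc<<6)|0x27=0x50E7
Completed: cp=U+50E7 (starts at byte 5)
Byte[8]=EC: 3-byte lead, need 2 cont bytes. acc=0xC
Byte[9]=B2: continuation. acc=(acc<<6)|0x32=0x332
Byte[10]=83: continuation. acc=(acc<<6)|0x03=0xCC83
Completed: cp=U+CC83 (starts at byte 8)
Byte[11]=F0: 4-byte lead, need 3 cont bytes. acc=0x0
Byte[12]=AE: continuation. acc=(acc<<6)|0x2E=0x2E
Byte[13]=AD: continuation. acc=(acc<<6)|0x2D=0xBAD
Byte[14]=A0: continuation. acc=(acc<<6)|0x20=0x2EB60
Completed: cp=U+2EB60 (starts at byte 11)

Answer: 0 2 5 8 11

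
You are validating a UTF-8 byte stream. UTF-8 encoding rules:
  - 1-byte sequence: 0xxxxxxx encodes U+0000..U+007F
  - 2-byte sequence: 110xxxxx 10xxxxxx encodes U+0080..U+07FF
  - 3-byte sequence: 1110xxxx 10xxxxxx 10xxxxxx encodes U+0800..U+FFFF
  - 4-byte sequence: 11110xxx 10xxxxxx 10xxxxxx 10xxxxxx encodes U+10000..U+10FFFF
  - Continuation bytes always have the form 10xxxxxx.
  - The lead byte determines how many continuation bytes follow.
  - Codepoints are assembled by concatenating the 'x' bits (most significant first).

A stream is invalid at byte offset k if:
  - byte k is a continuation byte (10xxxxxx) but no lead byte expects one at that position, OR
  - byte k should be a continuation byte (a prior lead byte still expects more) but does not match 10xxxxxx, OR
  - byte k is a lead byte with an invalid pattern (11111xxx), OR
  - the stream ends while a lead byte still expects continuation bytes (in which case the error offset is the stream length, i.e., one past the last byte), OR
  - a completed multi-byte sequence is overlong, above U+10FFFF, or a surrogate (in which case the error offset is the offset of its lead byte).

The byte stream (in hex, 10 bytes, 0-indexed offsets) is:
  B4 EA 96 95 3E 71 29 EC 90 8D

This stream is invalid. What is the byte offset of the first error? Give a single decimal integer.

Answer: 0

Derivation:
Byte[0]=B4: INVALID lead byte (not 0xxx/110x/1110/11110)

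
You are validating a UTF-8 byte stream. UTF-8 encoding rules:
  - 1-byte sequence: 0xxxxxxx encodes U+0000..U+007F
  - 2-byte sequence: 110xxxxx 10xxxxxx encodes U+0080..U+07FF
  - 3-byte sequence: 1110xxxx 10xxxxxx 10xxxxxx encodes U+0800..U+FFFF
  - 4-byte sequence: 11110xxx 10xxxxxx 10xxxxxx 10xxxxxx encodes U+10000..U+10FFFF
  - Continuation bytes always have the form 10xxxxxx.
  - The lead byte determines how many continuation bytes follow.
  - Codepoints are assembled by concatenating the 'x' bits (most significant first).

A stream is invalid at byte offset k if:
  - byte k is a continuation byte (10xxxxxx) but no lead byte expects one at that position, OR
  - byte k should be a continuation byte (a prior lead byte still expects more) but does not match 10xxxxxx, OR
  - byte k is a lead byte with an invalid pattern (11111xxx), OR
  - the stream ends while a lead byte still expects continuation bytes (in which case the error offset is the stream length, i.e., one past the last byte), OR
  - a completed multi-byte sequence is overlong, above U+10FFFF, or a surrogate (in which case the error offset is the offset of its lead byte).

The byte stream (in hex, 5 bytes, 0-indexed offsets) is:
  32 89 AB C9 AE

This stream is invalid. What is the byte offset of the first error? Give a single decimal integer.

Answer: 1

Derivation:
Byte[0]=32: 1-byte ASCII. cp=U+0032
Byte[1]=89: INVALID lead byte (not 0xxx/110x/1110/11110)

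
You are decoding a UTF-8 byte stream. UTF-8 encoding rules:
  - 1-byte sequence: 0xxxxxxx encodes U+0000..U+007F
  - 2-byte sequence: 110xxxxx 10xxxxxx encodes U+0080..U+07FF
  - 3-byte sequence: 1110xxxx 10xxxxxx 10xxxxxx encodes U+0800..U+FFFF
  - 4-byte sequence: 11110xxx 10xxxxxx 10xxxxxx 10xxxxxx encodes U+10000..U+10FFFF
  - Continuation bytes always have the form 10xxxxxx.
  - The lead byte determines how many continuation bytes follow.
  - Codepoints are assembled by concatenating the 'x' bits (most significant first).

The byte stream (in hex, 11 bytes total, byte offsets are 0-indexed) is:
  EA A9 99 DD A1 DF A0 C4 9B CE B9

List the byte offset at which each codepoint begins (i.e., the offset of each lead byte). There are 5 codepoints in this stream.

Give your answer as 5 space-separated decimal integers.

Byte[0]=EA: 3-byte lead, need 2 cont bytes. acc=0xA
Byte[1]=A9: continuation. acc=(acc<<6)|0x29=0x2A9
Byte[2]=99: continuation. acc=(acc<<6)|0x19=0xAA59
Completed: cp=U+AA59 (starts at byte 0)
Byte[3]=DD: 2-byte lead, need 1 cont bytes. acc=0x1D
Byte[4]=A1: continuation. acc=(acc<<6)|0x21=0x761
Completed: cp=U+0761 (starts at byte 3)
Byte[5]=DF: 2-byte lead, need 1 cont bytes. acc=0x1F
Byte[6]=A0: continuation. acc=(acc<<6)|0x20=0x7E0
Completed: cp=U+07E0 (starts at byte 5)
Byte[7]=C4: 2-byte lead, need 1 cont bytes. acc=0x4
Byte[8]=9B: continuation. acc=(acc<<6)|0x1B=0x11B
Completed: cp=U+011B (starts at byte 7)
Byte[9]=CE: 2-byte lead, need 1 cont bytes. acc=0xE
Byte[10]=B9: continuation. acc=(acc<<6)|0x39=0x3B9
Completed: cp=U+03B9 (starts at byte 9)

Answer: 0 3 5 7 9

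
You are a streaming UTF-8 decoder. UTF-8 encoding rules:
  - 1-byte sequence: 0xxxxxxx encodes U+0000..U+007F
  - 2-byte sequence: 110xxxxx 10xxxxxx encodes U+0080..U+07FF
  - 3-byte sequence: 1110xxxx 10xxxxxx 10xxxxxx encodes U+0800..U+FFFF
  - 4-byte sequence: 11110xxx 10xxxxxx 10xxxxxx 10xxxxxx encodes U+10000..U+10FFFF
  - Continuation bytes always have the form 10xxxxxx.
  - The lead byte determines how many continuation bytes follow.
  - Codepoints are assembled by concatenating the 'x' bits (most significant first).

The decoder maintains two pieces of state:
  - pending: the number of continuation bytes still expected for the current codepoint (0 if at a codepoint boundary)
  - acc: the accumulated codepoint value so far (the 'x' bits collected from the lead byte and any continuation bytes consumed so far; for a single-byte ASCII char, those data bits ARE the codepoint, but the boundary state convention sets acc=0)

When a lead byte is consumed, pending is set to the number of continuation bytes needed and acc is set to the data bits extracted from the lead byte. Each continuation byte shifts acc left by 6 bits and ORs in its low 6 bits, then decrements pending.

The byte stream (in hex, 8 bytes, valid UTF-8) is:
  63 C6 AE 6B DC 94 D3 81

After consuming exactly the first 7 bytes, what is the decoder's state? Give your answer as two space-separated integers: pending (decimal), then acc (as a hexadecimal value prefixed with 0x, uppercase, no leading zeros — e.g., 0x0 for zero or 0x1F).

Answer: 1 0x13

Derivation:
Byte[0]=63: 1-byte. pending=0, acc=0x0
Byte[1]=C6: 2-byte lead. pending=1, acc=0x6
Byte[2]=AE: continuation. acc=(acc<<6)|0x2E=0x1AE, pending=0
Byte[3]=6B: 1-byte. pending=0, acc=0x0
Byte[4]=DC: 2-byte lead. pending=1, acc=0x1C
Byte[5]=94: continuation. acc=(acc<<6)|0x14=0x714, pending=0
Byte[6]=D3: 2-byte lead. pending=1, acc=0x13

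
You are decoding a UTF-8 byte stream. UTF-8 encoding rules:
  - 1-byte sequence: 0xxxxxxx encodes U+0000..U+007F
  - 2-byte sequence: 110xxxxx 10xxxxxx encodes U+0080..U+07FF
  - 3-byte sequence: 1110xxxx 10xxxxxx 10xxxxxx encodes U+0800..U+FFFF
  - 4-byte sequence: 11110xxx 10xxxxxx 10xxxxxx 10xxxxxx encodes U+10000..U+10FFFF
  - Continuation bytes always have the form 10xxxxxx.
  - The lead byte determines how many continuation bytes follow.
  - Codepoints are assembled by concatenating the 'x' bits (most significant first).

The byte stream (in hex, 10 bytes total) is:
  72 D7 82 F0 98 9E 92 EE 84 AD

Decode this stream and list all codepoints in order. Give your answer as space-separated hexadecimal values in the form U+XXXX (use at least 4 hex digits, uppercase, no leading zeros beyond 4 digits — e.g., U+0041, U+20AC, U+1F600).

Answer: U+0072 U+05C2 U+18792 U+E12D

Derivation:
Byte[0]=72: 1-byte ASCII. cp=U+0072
Byte[1]=D7: 2-byte lead, need 1 cont bytes. acc=0x17
Byte[2]=82: continuation. acc=(acc<<6)|0x02=0x5C2
Completed: cp=U+05C2 (starts at byte 1)
Byte[3]=F0: 4-byte lead, need 3 cont bytes. acc=0x0
Byte[4]=98: continuation. acc=(acc<<6)|0x18=0x18
Byte[5]=9E: continuation. acc=(acc<<6)|0x1E=0x61E
Byte[6]=92: continuation. acc=(acc<<6)|0x12=0x18792
Completed: cp=U+18792 (starts at byte 3)
Byte[7]=EE: 3-byte lead, need 2 cont bytes. acc=0xE
Byte[8]=84: continuation. acc=(acc<<6)|0x04=0x384
Byte[9]=AD: continuation. acc=(acc<<6)|0x2D=0xE12D
Completed: cp=U+E12D (starts at byte 7)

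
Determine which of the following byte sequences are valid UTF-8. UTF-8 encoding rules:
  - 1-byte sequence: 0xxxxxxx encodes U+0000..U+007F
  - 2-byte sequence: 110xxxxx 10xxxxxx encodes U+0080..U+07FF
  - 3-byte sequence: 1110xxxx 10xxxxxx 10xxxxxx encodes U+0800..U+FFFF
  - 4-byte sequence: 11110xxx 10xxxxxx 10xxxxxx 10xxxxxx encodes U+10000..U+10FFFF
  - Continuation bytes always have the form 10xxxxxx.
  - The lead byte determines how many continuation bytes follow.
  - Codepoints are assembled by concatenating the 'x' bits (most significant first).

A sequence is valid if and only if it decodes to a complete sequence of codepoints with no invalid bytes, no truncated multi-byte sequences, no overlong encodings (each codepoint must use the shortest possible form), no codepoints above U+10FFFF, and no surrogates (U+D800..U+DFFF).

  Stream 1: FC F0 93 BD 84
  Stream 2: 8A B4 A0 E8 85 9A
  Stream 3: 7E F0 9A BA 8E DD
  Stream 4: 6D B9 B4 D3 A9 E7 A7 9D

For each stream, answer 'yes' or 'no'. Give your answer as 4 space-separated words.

Answer: no no no no

Derivation:
Stream 1: error at byte offset 0. INVALID
Stream 2: error at byte offset 0. INVALID
Stream 3: error at byte offset 6. INVALID
Stream 4: error at byte offset 1. INVALID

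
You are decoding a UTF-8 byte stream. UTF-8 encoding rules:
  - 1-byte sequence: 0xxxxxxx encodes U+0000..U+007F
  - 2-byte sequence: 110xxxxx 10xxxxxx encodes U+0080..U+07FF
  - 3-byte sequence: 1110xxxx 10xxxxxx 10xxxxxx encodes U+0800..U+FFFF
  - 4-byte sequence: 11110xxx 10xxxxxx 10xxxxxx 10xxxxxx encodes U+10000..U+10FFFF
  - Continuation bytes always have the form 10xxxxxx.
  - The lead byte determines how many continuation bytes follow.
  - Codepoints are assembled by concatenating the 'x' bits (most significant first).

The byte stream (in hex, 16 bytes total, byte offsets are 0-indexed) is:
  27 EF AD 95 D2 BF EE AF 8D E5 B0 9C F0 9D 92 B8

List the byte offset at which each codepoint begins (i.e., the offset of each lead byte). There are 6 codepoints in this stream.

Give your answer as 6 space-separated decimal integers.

Byte[0]=27: 1-byte ASCII. cp=U+0027
Byte[1]=EF: 3-byte lead, need 2 cont bytes. acc=0xF
Byte[2]=AD: continuation. acc=(acc<<6)|0x2D=0x3ED
Byte[3]=95: continuation. acc=(acc<<6)|0x15=0xFB55
Completed: cp=U+FB55 (starts at byte 1)
Byte[4]=D2: 2-byte lead, need 1 cont bytes. acc=0x12
Byte[5]=BF: continuation. acc=(acc<<6)|0x3F=0x4BF
Completed: cp=U+04BF (starts at byte 4)
Byte[6]=EE: 3-byte lead, need 2 cont bytes. acc=0xE
Byte[7]=AF: continuation. acc=(acc<<6)|0x2F=0x3AF
Byte[8]=8D: continuation. acc=(acc<<6)|0x0D=0xEBCD
Completed: cp=U+EBCD (starts at byte 6)
Byte[9]=E5: 3-byte lead, need 2 cont bytes. acc=0x5
Byte[10]=B0: continuation. acc=(acc<<6)|0x30=0x170
Byte[11]=9C: continuation. acc=(acc<<6)|0x1C=0x5C1C
Completed: cp=U+5C1C (starts at byte 9)
Byte[12]=F0: 4-byte lead, need 3 cont bytes. acc=0x0
Byte[13]=9D: continuation. acc=(acc<<6)|0x1D=0x1D
Byte[14]=92: continuation. acc=(acc<<6)|0x12=0x752
Byte[15]=B8: continuation. acc=(acc<<6)|0x38=0x1D4B8
Completed: cp=U+1D4B8 (starts at byte 12)

Answer: 0 1 4 6 9 12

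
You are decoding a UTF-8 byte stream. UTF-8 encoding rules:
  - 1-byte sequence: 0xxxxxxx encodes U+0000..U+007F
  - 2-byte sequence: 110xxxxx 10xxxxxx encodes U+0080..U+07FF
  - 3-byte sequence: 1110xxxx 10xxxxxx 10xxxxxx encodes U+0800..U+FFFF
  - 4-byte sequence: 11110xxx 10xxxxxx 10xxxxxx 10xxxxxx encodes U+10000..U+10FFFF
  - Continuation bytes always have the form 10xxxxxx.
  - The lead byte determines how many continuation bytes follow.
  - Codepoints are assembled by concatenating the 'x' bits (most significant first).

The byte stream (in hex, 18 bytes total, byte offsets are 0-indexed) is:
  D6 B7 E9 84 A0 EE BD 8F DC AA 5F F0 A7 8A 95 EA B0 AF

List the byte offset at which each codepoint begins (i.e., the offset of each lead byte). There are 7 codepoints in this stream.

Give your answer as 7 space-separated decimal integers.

Byte[0]=D6: 2-byte lead, need 1 cont bytes. acc=0x16
Byte[1]=B7: continuation. acc=(acc<<6)|0x37=0x5B7
Completed: cp=U+05B7 (starts at byte 0)
Byte[2]=E9: 3-byte lead, need 2 cont bytes. acc=0x9
Byte[3]=84: continuation. acc=(acc<<6)|0x04=0x244
Byte[4]=A0: continuation. acc=(acc<<6)|0x20=0x9120
Completed: cp=U+9120 (starts at byte 2)
Byte[5]=EE: 3-byte lead, need 2 cont bytes. acc=0xE
Byte[6]=BD: continuation. acc=(acc<<6)|0x3D=0x3BD
Byte[7]=8F: continuation. acc=(acc<<6)|0x0F=0xEF4F
Completed: cp=U+EF4F (starts at byte 5)
Byte[8]=DC: 2-byte lead, need 1 cont bytes. acc=0x1C
Byte[9]=AA: continuation. acc=(acc<<6)|0x2A=0x72A
Completed: cp=U+072A (starts at byte 8)
Byte[10]=5F: 1-byte ASCII. cp=U+005F
Byte[11]=F0: 4-byte lead, need 3 cont bytes. acc=0x0
Byte[12]=A7: continuation. acc=(acc<<6)|0x27=0x27
Byte[13]=8A: continuation. acc=(acc<<6)|0x0A=0x9CA
Byte[14]=95: continuation. acc=(acc<<6)|0x15=0x27295
Completed: cp=U+27295 (starts at byte 11)
Byte[15]=EA: 3-byte lead, need 2 cont bytes. acc=0xA
Byte[16]=B0: continuation. acc=(acc<<6)|0x30=0x2B0
Byte[17]=AF: continuation. acc=(acc<<6)|0x2F=0xAC2F
Completed: cp=U+AC2F (starts at byte 15)

Answer: 0 2 5 8 10 11 15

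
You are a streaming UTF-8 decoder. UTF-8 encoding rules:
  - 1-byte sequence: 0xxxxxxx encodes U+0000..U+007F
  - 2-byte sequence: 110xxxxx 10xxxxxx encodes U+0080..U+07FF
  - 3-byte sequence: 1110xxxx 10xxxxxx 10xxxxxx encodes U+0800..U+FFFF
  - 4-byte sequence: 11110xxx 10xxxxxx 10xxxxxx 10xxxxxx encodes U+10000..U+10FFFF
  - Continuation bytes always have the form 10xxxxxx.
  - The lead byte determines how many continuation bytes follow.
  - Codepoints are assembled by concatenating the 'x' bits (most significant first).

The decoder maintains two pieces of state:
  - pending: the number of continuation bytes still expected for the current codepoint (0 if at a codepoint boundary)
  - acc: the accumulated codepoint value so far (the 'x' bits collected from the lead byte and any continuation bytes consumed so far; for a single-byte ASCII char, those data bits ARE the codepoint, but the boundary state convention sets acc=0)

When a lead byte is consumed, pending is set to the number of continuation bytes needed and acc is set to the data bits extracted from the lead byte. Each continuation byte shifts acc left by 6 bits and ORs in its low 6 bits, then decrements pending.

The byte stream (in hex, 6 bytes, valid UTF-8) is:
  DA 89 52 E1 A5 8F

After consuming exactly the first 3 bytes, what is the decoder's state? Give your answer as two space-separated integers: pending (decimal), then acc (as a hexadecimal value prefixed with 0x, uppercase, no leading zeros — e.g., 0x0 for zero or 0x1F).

Answer: 0 0x0

Derivation:
Byte[0]=DA: 2-byte lead. pending=1, acc=0x1A
Byte[1]=89: continuation. acc=(acc<<6)|0x09=0x689, pending=0
Byte[2]=52: 1-byte. pending=0, acc=0x0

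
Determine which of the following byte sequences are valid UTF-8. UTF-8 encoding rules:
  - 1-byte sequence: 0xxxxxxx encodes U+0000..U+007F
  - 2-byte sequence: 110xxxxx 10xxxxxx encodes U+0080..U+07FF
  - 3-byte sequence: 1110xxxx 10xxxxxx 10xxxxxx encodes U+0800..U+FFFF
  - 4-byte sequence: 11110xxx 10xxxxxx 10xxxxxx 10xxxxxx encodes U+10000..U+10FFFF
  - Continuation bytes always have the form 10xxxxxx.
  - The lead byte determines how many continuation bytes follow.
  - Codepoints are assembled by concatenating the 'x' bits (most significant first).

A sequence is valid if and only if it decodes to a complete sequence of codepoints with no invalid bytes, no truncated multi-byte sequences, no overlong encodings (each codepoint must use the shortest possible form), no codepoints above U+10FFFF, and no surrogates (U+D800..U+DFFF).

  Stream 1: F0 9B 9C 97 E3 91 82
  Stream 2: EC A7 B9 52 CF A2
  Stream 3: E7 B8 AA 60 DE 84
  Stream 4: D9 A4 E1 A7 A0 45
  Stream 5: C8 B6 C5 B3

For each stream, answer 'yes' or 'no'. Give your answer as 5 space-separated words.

Stream 1: decodes cleanly. VALID
Stream 2: decodes cleanly. VALID
Stream 3: decodes cleanly. VALID
Stream 4: decodes cleanly. VALID
Stream 5: decodes cleanly. VALID

Answer: yes yes yes yes yes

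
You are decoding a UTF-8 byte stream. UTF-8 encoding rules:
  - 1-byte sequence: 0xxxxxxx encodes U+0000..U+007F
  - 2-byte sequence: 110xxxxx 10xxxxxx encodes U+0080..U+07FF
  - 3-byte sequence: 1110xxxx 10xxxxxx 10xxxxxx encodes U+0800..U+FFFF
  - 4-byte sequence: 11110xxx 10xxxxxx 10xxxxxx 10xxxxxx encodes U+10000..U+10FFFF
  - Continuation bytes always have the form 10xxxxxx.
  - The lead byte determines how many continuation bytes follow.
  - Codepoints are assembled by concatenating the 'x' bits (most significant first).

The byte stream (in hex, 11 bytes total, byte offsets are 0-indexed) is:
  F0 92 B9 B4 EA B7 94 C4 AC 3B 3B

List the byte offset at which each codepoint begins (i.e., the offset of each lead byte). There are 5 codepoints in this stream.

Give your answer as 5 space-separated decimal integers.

Answer: 0 4 7 9 10

Derivation:
Byte[0]=F0: 4-byte lead, need 3 cont bytes. acc=0x0
Byte[1]=92: continuation. acc=(acc<<6)|0x12=0x12
Byte[2]=B9: continuation. acc=(acc<<6)|0x39=0x4B9
Byte[3]=B4: continuation. acc=(acc<<6)|0x34=0x12E74
Completed: cp=U+12E74 (starts at byte 0)
Byte[4]=EA: 3-byte lead, need 2 cont bytes. acc=0xA
Byte[5]=B7: continuation. acc=(acc<<6)|0x37=0x2B7
Byte[6]=94: continuation. acc=(acc<<6)|0x14=0xADD4
Completed: cp=U+ADD4 (starts at byte 4)
Byte[7]=C4: 2-byte lead, need 1 cont bytes. acc=0x4
Byte[8]=AC: continuation. acc=(acc<<6)|0x2C=0x12C
Completed: cp=U+012C (starts at byte 7)
Byte[9]=3B: 1-byte ASCII. cp=U+003B
Byte[10]=3B: 1-byte ASCII. cp=U+003B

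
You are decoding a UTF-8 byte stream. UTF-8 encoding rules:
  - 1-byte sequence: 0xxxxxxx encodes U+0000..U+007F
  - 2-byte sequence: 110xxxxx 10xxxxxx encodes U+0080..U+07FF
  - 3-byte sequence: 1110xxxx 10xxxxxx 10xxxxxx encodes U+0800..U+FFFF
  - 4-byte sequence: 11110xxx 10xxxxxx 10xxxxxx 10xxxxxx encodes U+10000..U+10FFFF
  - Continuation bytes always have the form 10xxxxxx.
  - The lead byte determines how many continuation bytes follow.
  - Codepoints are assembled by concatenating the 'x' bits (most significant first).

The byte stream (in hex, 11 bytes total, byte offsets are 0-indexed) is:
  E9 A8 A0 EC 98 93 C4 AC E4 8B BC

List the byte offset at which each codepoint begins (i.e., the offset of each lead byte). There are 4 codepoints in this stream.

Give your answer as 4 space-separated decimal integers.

Answer: 0 3 6 8

Derivation:
Byte[0]=E9: 3-byte lead, need 2 cont bytes. acc=0x9
Byte[1]=A8: continuation. acc=(acc<<6)|0x28=0x268
Byte[2]=A0: continuation. acc=(acc<<6)|0x20=0x9A20
Completed: cp=U+9A20 (starts at byte 0)
Byte[3]=EC: 3-byte lead, need 2 cont bytes. acc=0xC
Byte[4]=98: continuation. acc=(acc<<6)|0x18=0x318
Byte[5]=93: continuation. acc=(acc<<6)|0x13=0xC613
Completed: cp=U+C613 (starts at byte 3)
Byte[6]=C4: 2-byte lead, need 1 cont bytes. acc=0x4
Byte[7]=AC: continuation. acc=(acc<<6)|0x2C=0x12C
Completed: cp=U+012C (starts at byte 6)
Byte[8]=E4: 3-byte lead, need 2 cont bytes. acc=0x4
Byte[9]=8B: continuation. acc=(acc<<6)|0x0B=0x10B
Byte[10]=BC: continuation. acc=(acc<<6)|0x3C=0x42FC
Completed: cp=U+42FC (starts at byte 8)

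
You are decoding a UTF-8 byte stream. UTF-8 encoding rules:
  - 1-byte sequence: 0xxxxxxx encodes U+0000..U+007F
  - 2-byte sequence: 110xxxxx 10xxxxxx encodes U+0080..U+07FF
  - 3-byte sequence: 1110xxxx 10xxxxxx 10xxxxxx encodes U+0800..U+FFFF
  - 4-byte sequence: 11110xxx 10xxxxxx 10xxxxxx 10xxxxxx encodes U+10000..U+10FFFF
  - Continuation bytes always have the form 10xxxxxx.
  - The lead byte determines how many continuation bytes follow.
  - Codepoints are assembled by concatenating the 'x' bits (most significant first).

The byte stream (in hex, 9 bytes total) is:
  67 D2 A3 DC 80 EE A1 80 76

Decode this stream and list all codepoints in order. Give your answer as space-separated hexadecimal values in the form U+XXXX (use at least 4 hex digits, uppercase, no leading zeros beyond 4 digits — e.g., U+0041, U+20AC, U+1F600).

Byte[0]=67: 1-byte ASCII. cp=U+0067
Byte[1]=D2: 2-byte lead, need 1 cont bytes. acc=0x12
Byte[2]=A3: continuation. acc=(acc<<6)|0x23=0x4A3
Completed: cp=U+04A3 (starts at byte 1)
Byte[3]=DC: 2-byte lead, need 1 cont bytes. acc=0x1C
Byte[4]=80: continuation. acc=(acc<<6)|0x00=0x700
Completed: cp=U+0700 (starts at byte 3)
Byte[5]=EE: 3-byte lead, need 2 cont bytes. acc=0xE
Byte[6]=A1: continuation. acc=(acc<<6)|0x21=0x3A1
Byte[7]=80: continuation. acc=(acc<<6)|0x00=0xE840
Completed: cp=U+E840 (starts at byte 5)
Byte[8]=76: 1-byte ASCII. cp=U+0076

Answer: U+0067 U+04A3 U+0700 U+E840 U+0076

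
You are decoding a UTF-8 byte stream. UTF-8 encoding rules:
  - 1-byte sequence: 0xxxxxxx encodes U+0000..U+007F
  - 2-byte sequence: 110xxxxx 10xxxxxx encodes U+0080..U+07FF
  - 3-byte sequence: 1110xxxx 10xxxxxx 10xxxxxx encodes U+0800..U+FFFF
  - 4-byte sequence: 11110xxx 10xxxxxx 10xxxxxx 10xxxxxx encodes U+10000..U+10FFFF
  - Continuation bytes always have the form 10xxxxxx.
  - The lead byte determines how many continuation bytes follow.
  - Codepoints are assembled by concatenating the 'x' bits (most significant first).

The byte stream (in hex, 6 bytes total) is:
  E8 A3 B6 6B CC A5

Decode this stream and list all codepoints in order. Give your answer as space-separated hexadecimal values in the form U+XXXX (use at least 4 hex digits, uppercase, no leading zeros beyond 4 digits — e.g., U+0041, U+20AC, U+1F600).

Byte[0]=E8: 3-byte lead, need 2 cont bytes. acc=0x8
Byte[1]=A3: continuation. acc=(acc<<6)|0x23=0x223
Byte[2]=B6: continuation. acc=(acc<<6)|0x36=0x88F6
Completed: cp=U+88F6 (starts at byte 0)
Byte[3]=6B: 1-byte ASCII. cp=U+006B
Byte[4]=CC: 2-byte lead, need 1 cont bytes. acc=0xC
Byte[5]=A5: continuation. acc=(acc<<6)|0x25=0x325
Completed: cp=U+0325 (starts at byte 4)

Answer: U+88F6 U+006B U+0325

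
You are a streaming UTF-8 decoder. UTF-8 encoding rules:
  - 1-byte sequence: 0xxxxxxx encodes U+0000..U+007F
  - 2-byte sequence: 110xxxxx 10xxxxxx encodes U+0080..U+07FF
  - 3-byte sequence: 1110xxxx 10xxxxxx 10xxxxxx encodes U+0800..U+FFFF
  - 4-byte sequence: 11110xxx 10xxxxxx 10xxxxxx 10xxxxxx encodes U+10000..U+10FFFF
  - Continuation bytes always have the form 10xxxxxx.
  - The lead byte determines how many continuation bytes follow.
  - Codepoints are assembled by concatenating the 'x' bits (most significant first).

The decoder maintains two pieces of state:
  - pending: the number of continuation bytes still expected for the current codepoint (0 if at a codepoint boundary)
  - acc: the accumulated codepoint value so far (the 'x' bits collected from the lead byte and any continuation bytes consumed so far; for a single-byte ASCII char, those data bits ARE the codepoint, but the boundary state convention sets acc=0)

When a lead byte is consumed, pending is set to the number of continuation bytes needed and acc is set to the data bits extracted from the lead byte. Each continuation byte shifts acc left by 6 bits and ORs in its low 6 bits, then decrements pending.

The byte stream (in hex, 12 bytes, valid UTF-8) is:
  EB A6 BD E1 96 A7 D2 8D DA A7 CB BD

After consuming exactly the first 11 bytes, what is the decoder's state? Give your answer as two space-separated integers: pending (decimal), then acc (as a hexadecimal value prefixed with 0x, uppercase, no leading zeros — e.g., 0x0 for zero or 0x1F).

Answer: 1 0xB

Derivation:
Byte[0]=EB: 3-byte lead. pending=2, acc=0xB
Byte[1]=A6: continuation. acc=(acc<<6)|0x26=0x2E6, pending=1
Byte[2]=BD: continuation. acc=(acc<<6)|0x3D=0xB9BD, pending=0
Byte[3]=E1: 3-byte lead. pending=2, acc=0x1
Byte[4]=96: continuation. acc=(acc<<6)|0x16=0x56, pending=1
Byte[5]=A7: continuation. acc=(acc<<6)|0x27=0x15A7, pending=0
Byte[6]=D2: 2-byte lead. pending=1, acc=0x12
Byte[7]=8D: continuation. acc=(acc<<6)|0x0D=0x48D, pending=0
Byte[8]=DA: 2-byte lead. pending=1, acc=0x1A
Byte[9]=A7: continuation. acc=(acc<<6)|0x27=0x6A7, pending=0
Byte[10]=CB: 2-byte lead. pending=1, acc=0xB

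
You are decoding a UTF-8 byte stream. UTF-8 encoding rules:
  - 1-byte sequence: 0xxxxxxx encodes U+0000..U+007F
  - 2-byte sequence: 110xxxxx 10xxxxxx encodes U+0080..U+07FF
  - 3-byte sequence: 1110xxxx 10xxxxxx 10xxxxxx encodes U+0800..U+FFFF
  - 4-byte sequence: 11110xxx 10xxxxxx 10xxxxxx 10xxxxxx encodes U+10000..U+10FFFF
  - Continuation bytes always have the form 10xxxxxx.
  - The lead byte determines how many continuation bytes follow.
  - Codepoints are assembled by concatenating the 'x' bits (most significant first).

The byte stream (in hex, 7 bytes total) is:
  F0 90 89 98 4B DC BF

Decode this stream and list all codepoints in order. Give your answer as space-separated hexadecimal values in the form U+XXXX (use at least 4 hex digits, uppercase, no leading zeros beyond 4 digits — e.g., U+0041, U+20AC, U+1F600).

Byte[0]=F0: 4-byte lead, need 3 cont bytes. acc=0x0
Byte[1]=90: continuation. acc=(acc<<6)|0x10=0x10
Byte[2]=89: continuation. acc=(acc<<6)|0x09=0x409
Byte[3]=98: continuation. acc=(acc<<6)|0x18=0x10258
Completed: cp=U+10258 (starts at byte 0)
Byte[4]=4B: 1-byte ASCII. cp=U+004B
Byte[5]=DC: 2-byte lead, need 1 cont bytes. acc=0x1C
Byte[6]=BF: continuation. acc=(acc<<6)|0x3F=0x73F
Completed: cp=U+073F (starts at byte 5)

Answer: U+10258 U+004B U+073F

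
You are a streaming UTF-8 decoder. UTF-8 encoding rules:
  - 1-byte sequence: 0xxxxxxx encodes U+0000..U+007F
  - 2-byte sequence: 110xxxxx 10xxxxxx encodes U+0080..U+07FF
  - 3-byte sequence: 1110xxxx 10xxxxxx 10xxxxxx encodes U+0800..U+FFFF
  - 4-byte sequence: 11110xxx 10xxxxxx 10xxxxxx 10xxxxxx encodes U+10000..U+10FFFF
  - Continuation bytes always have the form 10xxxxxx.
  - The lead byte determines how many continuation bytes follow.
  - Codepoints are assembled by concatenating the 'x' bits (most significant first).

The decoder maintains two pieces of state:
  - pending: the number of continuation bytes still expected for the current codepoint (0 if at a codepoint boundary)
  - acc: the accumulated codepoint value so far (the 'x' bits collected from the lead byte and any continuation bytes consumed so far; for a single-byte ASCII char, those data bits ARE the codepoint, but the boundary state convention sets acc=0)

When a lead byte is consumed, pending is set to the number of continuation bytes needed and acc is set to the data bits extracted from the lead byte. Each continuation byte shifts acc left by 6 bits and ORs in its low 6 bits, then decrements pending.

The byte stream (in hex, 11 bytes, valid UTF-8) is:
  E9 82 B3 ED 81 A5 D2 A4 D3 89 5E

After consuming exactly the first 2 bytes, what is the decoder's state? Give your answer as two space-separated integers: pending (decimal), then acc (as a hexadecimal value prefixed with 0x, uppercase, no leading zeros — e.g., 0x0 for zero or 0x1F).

Byte[0]=E9: 3-byte lead. pending=2, acc=0x9
Byte[1]=82: continuation. acc=(acc<<6)|0x02=0x242, pending=1

Answer: 1 0x242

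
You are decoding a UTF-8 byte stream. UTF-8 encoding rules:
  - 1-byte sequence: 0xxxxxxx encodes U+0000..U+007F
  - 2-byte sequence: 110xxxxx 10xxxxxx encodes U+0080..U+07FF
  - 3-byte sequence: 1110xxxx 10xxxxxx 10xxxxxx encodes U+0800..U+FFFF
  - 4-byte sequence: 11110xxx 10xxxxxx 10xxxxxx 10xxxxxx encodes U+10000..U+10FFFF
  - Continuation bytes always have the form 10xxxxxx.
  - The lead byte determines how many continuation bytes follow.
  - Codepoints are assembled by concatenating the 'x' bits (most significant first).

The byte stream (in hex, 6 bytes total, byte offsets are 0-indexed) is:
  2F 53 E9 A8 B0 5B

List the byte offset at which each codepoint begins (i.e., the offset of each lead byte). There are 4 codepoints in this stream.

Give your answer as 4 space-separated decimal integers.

Byte[0]=2F: 1-byte ASCII. cp=U+002F
Byte[1]=53: 1-byte ASCII. cp=U+0053
Byte[2]=E9: 3-byte lead, need 2 cont bytes. acc=0x9
Byte[3]=A8: continuation. acc=(acc<<6)|0x28=0x268
Byte[4]=B0: continuation. acc=(acc<<6)|0x30=0x9A30
Completed: cp=U+9A30 (starts at byte 2)
Byte[5]=5B: 1-byte ASCII. cp=U+005B

Answer: 0 1 2 5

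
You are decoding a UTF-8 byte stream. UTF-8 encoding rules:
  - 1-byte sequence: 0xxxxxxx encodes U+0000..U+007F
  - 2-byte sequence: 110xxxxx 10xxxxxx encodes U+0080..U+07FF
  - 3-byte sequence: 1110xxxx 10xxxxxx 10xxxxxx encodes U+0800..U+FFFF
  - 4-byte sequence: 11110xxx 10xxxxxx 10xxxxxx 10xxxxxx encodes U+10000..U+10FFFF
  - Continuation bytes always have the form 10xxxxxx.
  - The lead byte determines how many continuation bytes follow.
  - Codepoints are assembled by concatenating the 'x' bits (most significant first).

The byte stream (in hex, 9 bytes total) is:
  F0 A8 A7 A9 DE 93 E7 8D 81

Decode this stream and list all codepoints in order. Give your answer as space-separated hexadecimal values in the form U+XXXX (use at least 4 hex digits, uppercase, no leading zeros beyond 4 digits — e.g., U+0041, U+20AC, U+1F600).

Answer: U+289E9 U+0793 U+7341

Derivation:
Byte[0]=F0: 4-byte lead, need 3 cont bytes. acc=0x0
Byte[1]=A8: continuation. acc=(acc<<6)|0x28=0x28
Byte[2]=A7: continuation. acc=(acc<<6)|0x27=0xA27
Byte[3]=A9: continuation. acc=(acc<<6)|0x29=0x289E9
Completed: cp=U+289E9 (starts at byte 0)
Byte[4]=DE: 2-byte lead, need 1 cont bytes. acc=0x1E
Byte[5]=93: continuation. acc=(acc<<6)|0x13=0x793
Completed: cp=U+0793 (starts at byte 4)
Byte[6]=E7: 3-byte lead, need 2 cont bytes. acc=0x7
Byte[7]=8D: continuation. acc=(acc<<6)|0x0D=0x1CD
Byte[8]=81: continuation. acc=(acc<<6)|0x01=0x7341
Completed: cp=U+7341 (starts at byte 6)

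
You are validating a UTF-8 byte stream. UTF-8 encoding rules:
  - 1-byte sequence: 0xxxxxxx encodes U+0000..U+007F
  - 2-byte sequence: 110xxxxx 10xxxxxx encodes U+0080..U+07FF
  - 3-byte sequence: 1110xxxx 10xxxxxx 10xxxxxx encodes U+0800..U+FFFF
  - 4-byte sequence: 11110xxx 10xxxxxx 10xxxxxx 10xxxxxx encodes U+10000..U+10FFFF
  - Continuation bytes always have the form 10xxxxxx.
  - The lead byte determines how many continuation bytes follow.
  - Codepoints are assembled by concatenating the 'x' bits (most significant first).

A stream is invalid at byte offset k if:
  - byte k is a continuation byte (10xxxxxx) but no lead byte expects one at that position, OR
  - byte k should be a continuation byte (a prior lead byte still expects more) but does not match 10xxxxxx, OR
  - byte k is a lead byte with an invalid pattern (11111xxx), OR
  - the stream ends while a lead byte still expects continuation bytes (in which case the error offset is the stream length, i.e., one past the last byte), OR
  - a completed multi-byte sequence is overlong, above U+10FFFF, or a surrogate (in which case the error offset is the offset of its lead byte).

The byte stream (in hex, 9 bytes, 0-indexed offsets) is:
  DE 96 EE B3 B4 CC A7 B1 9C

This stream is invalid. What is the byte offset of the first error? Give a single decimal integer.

Byte[0]=DE: 2-byte lead, need 1 cont bytes. acc=0x1E
Byte[1]=96: continuation. acc=(acc<<6)|0x16=0x796
Completed: cp=U+0796 (starts at byte 0)
Byte[2]=EE: 3-byte lead, need 2 cont bytes. acc=0xE
Byte[3]=B3: continuation. acc=(acc<<6)|0x33=0x3B3
Byte[4]=B4: continuation. acc=(acc<<6)|0x34=0xECF4
Completed: cp=U+ECF4 (starts at byte 2)
Byte[5]=CC: 2-byte lead, need 1 cont bytes. acc=0xC
Byte[6]=A7: continuation. acc=(acc<<6)|0x27=0x327
Completed: cp=U+0327 (starts at byte 5)
Byte[7]=B1: INVALID lead byte (not 0xxx/110x/1110/11110)

Answer: 7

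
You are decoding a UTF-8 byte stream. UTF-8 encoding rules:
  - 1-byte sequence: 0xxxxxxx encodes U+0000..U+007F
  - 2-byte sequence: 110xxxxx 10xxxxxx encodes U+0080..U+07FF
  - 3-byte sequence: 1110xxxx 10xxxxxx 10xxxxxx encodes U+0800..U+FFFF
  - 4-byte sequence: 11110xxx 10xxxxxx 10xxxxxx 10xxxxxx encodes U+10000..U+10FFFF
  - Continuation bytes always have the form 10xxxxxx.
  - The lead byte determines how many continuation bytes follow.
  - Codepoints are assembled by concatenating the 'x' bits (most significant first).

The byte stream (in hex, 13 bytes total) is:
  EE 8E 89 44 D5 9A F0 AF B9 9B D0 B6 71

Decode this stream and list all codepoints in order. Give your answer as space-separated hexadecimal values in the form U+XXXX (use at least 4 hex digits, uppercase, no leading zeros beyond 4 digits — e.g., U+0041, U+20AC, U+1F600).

Answer: U+E389 U+0044 U+055A U+2FE5B U+0436 U+0071

Derivation:
Byte[0]=EE: 3-byte lead, need 2 cont bytes. acc=0xE
Byte[1]=8E: continuation. acc=(acc<<6)|0x0E=0x38E
Byte[2]=89: continuation. acc=(acc<<6)|0x09=0xE389
Completed: cp=U+E389 (starts at byte 0)
Byte[3]=44: 1-byte ASCII. cp=U+0044
Byte[4]=D5: 2-byte lead, need 1 cont bytes. acc=0x15
Byte[5]=9A: continuation. acc=(acc<<6)|0x1A=0x55A
Completed: cp=U+055A (starts at byte 4)
Byte[6]=F0: 4-byte lead, need 3 cont bytes. acc=0x0
Byte[7]=AF: continuation. acc=(acc<<6)|0x2F=0x2F
Byte[8]=B9: continuation. acc=(acc<<6)|0x39=0xBF9
Byte[9]=9B: continuation. acc=(acc<<6)|0x1B=0x2FE5B
Completed: cp=U+2FE5B (starts at byte 6)
Byte[10]=D0: 2-byte lead, need 1 cont bytes. acc=0x10
Byte[11]=B6: continuation. acc=(acc<<6)|0x36=0x436
Completed: cp=U+0436 (starts at byte 10)
Byte[12]=71: 1-byte ASCII. cp=U+0071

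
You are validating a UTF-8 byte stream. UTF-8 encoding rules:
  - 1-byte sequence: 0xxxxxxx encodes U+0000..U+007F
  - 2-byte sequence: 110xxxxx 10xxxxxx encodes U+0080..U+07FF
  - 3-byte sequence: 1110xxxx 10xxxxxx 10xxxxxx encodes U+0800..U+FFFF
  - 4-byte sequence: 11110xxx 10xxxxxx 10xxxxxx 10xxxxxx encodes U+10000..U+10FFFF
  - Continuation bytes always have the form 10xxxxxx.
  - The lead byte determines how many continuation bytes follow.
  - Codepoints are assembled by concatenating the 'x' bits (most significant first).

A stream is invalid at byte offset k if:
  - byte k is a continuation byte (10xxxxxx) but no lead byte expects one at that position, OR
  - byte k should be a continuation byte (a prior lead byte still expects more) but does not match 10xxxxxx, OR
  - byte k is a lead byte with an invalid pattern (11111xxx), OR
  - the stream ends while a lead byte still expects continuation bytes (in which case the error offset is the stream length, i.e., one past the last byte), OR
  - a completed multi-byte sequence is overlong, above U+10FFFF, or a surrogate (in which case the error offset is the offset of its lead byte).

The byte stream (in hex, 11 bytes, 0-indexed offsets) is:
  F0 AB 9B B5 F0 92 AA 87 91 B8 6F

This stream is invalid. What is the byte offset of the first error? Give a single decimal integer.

Answer: 8

Derivation:
Byte[0]=F0: 4-byte lead, need 3 cont bytes. acc=0x0
Byte[1]=AB: continuation. acc=(acc<<6)|0x2B=0x2B
Byte[2]=9B: continuation. acc=(acc<<6)|0x1B=0xADB
Byte[3]=B5: continuation. acc=(acc<<6)|0x35=0x2B6F5
Completed: cp=U+2B6F5 (starts at byte 0)
Byte[4]=F0: 4-byte lead, need 3 cont bytes. acc=0x0
Byte[5]=92: continuation. acc=(acc<<6)|0x12=0x12
Byte[6]=AA: continuation. acc=(acc<<6)|0x2A=0x4AA
Byte[7]=87: continuation. acc=(acc<<6)|0x07=0x12A87
Completed: cp=U+12A87 (starts at byte 4)
Byte[8]=91: INVALID lead byte (not 0xxx/110x/1110/11110)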